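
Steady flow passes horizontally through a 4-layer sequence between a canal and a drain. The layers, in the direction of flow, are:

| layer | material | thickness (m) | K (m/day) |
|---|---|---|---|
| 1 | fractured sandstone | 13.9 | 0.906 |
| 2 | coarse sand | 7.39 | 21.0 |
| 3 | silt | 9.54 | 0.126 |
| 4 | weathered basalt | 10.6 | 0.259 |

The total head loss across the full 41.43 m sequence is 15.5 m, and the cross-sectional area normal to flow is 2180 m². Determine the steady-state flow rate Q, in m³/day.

Flow is perpendicular to layering, so the layers act in series and the equivalent K is the thickness-weighted harmonic mean.
Total thickness L = 13.9 + 7.39 + 9.54 + 10.6 = 41.43 m.
Σ(b_i/K_i) = 13.9/0.906 + 7.39/21.0 + 9.54/0.126 + 10.6/0.259 = 132.3 d.
K_eq = L / Σ(b_i/K_i) = 41.43 / 132.3 = 0.3131 m/day.
Q = K_eq · A · (Δh/L) = 0.3131 × 2180 × (15.5/41.43) = 255.3 m³/day.

255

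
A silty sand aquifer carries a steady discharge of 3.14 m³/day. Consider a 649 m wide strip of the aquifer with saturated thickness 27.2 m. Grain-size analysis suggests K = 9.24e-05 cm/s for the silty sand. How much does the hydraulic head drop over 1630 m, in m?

3.63

Convert K: 9.24e-05 cm/s × 864 = 0.07983 m/day.
Cross-sectional area A = 649 × 27.2 = 17653 m².
From Q = K·A·i, i = Q / (K·A) = 3.14 / (0.07983 × 17653) = 0.002228.
Head loss Δh = i · L = 0.002228 × 1630 = 3.632 m.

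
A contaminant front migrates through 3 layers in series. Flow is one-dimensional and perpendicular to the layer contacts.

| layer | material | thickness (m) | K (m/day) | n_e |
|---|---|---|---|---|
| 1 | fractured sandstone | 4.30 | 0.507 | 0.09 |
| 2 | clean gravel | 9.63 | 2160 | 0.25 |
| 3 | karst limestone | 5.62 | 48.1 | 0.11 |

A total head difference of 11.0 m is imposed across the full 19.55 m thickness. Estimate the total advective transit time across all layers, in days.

With flow normal to the layers, continuity requires the same specific discharge q through every layer.
Σ(b_i/K_i) = 4.30/0.507 + 9.63/2160 + 5.62/48.1 = 8.603 d.
q = Δh / Σ(b_i/K_i) = 11.0 / 8.603 = 1.279 m/day.
In each layer the seepage velocity is v_i = q/n_i, so the layer transit time is t_i = b_i·n_i / q:
  layer 1 (fractured sandstone): t_1 = 4.30 × 0.09 / 1.279 = 0.3027 d
  layer 2 (clean gravel): t_2 = 9.63 × 0.25 / 1.279 = 1.883 d
  layer 3 (karst limestone): t_3 = 5.62 × 0.11 / 1.279 = 0.4835 d
Total t = Σ t_i = 2.669 days.

2.67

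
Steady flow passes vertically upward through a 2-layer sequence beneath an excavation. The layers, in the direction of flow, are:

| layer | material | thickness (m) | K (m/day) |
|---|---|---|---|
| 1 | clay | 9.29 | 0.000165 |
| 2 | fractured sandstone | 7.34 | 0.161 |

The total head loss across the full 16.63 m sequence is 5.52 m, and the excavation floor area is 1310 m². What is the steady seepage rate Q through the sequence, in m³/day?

Flow is perpendicular to layering, so the layers act in series and the equivalent K is the thickness-weighted harmonic mean.
Total thickness L = 9.29 + 7.34 = 16.63 m.
Σ(b_i/K_i) = 9.29/0.000165 + 7.34/0.161 = 56349 d.
K_eq = L / Σ(b_i/K_i) = 16.63 / 56349 = 0.0002951 m/day.
Q = K_eq · A · (Δh/L) = 0.0002951 × 1310 × (5.52/16.63) = 0.1283 m³/day.

0.128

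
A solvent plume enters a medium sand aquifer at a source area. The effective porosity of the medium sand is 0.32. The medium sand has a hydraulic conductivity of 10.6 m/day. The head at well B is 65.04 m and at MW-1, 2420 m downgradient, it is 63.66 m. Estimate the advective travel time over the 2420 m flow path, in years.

Hydraulic gradient i = (65.04 − 63.66) / 2420 = 1.38 / 2420 = 0.0005702.
Darcy flux q = K · i = 10.60 × 0.0005702 = 0.006045 m/day.
Seepage velocity v = q / n_e = 0.006045 / 0.32 = 0.01889 m/day.
Travel time t = L / v = 2420 / 0.01889 = 1.281e+05 days = 350.8 years.

351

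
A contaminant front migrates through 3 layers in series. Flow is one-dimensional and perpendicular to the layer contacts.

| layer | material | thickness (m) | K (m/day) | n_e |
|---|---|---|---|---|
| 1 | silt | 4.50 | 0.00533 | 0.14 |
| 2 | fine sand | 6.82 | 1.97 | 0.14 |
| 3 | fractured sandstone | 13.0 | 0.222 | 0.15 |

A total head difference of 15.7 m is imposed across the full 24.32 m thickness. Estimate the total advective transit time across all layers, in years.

With flow normal to the layers, continuity requires the same specific discharge q through every layer.
Σ(b_i/K_i) = 4.50/0.00533 + 6.82/1.97 + 13.0/0.222 = 906.3 d.
q = Δh / Σ(b_i/K_i) = 15.7 / 906.3 = 0.01732 m/day.
In each layer the seepage velocity is v_i = q/n_i, so the layer transit time is t_i = b_i·n_i / q:
  layer 1 (silt): t_1 = 4.50 × 0.14 / 0.01732 = 36.37 d
  layer 2 (fine sand): t_2 = 6.82 × 0.14 / 0.01732 = 55.12 d
  layer 3 (fractured sandstone): t_3 = 13.0 × 0.15 / 0.01732 = 112.6 d
Total t = Σ t_i = 204.0 days = 0.5587 years.

0.559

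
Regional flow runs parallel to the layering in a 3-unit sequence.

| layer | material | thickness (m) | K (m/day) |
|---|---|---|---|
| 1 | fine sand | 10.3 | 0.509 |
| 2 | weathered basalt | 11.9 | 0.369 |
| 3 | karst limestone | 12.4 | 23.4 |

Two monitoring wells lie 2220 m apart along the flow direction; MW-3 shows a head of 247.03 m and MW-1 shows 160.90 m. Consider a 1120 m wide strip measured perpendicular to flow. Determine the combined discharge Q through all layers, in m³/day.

Flow is parallel to layering, so each bed carries its own Darcy discharge and the transmissivities add.
Σ(K_i·b_i) = 0.509×10.3 + 0.369×11.9 + 23.4×12.4 = 299.8 m²/day.
Hydraulic gradient i = (247.03 − 160.90) / 2220 = 86.13 / 2220 = 0.03880.
Q = Σ(K_i·b_i) · W · i = 299.8 × 1120 × 0.03880 = 13027 m³/day.

13000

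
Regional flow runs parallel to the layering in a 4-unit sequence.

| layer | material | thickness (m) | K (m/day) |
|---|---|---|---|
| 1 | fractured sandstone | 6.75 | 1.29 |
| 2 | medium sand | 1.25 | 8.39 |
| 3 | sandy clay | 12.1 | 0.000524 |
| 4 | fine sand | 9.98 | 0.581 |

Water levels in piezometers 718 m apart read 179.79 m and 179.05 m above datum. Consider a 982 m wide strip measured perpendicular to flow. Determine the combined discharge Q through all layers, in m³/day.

25.3

Flow is parallel to layering, so each bed carries its own Darcy discharge and the transmissivities add.
Σ(K_i·b_i) = 1.29×6.75 + 8.39×1.25 + 0.000524×12.1 + 0.581×9.98 = 25.00 m²/day.
Hydraulic gradient i = (179.79 − 179.05) / 718 = 0.74 / 718 = 0.001031.
Q = Σ(K_i·b_i) · W · i = 25.00 × 982 × 0.001031 = 25.30 m³/day.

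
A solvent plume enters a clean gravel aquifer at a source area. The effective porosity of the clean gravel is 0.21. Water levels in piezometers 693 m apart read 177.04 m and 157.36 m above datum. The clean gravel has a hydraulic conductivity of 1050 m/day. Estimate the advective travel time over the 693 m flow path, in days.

4.88

Hydraulic gradient i = (177.04 − 157.36) / 693 = 19.68 / 693 = 0.02840.
Darcy flux q = K · i = 1050 × 0.02840 = 29.82 m/day.
Seepage velocity v = q / n_e = 29.82 / 0.21 = 142.0 m/day.
Travel time t = L / v = 693 / 142.0 = 4.881 days.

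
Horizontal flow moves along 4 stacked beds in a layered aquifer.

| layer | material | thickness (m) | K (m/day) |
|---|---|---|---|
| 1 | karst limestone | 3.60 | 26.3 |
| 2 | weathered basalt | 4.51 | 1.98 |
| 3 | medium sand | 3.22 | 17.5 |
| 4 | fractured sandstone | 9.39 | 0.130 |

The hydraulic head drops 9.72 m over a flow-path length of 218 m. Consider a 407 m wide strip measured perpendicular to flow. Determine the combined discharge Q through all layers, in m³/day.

Flow is parallel to layering, so each bed carries its own Darcy discharge and the transmissivities add.
Σ(K_i·b_i) = 26.3×3.60 + 1.98×4.51 + 17.5×3.22 + 0.130×9.39 = 161.2 m²/day.
Hydraulic gradient i = Δh / L = 9.72 / 218 = 0.04459.
Q = Σ(K_i·b_i) · W · i = 161.2 × 407 × 0.04459 = 2925 m³/day.

2920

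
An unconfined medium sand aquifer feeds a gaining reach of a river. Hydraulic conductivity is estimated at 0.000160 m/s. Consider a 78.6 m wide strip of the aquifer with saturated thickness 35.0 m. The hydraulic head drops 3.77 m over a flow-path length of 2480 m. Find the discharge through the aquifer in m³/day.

Convert K: 0.000160 m/s × 86400 = 13.82 m/day.
Cross-sectional area A = 78.6 × 35.0 = 2751 m².
Hydraulic gradient i = Δh / L = 3.77 / 2480 = 0.001520.
Darcy's law: Q = K · A · i = 13.82 × 2751 × 0.001520 = 57.81 m³/day.

57.8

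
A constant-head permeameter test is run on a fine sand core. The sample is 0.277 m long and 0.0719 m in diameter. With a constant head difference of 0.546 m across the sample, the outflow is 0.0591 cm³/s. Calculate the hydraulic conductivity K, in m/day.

Cross-sectional area A = π·(d/2)² = π × (0.0719/2)² = 0.004060 m².
Convert discharge: 0.0591 cm³/s = 5.910e-08 m³/s.
Darcy's law rearranged: K = Q·L / (A·Δh) = 5.910e-08 × 0.277 / (0.004060 × 0.546) = 7.385e-06 m/s = 0.6380 m/day.

0.638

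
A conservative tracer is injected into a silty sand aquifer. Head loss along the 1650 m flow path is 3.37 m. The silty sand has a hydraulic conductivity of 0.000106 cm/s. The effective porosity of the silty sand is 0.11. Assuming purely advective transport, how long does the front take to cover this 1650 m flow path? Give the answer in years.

Convert K: 0.000106 cm/s × 864 = 0.09158 m/day.
Hydraulic gradient i = Δh / L = 3.37 / 1650 = 0.002042.
Darcy flux q = K · i = 0.09158 × 0.002042 = 0.0001871 m/day.
Seepage velocity v = q / n_e = 0.0001871 / 0.11 = 0.001700 m/day.
Travel time t = L / v = 1650 / 0.001700 = 9.703e+05 days = 2657 years.

2660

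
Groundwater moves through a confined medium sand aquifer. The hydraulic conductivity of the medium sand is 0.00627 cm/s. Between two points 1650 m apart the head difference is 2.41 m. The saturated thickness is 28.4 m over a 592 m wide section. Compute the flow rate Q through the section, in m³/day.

133

Convert K: 0.00627 cm/s × 864 = 5.417 m/day.
Cross-sectional area A = 592 × 28.4 = 16813 m².
Hydraulic gradient i = Δh / L = 2.41 / 1650 = 0.001461.
Darcy's law: Q = K · A · i = 5.417 × 16813 × 0.001461 = 133.0 m³/day.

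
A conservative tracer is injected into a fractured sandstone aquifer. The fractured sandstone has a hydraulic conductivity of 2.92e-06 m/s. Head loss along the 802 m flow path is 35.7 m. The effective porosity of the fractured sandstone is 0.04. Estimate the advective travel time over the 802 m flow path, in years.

7.82

Convert K: 2.92e-06 m/s × 86400 = 0.2523 m/day.
Hydraulic gradient i = Δh / L = 35.7 / 802 = 0.04451.
Darcy flux q = K · i = 0.2523 × 0.04451 = 0.01123 m/day.
Seepage velocity v = q / n_e = 0.01123 / 0.04 = 0.2808 m/day.
Travel time t = L / v = 802 / 0.2808 = 2857 days = 7.821 years.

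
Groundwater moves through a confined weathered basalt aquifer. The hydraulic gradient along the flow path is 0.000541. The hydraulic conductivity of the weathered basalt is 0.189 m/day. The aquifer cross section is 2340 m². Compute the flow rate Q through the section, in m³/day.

0.239

Hydraulic gradient i = 0.000541.
Darcy's law: Q = K · A · i = 0.1890 × 2340 × 0.0005410 = 0.2393 m³/day.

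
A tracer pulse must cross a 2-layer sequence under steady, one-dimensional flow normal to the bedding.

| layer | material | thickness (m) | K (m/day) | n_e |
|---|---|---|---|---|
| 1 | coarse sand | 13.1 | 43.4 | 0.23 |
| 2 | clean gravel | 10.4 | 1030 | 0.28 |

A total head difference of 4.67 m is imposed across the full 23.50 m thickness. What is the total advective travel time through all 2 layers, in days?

0.396

With flow normal to the layers, continuity requires the same specific discharge q through every layer.
Σ(b_i/K_i) = 13.1/43.4 + 10.4/1030 = 0.3119 d.
q = Δh / Σ(b_i/K_i) = 4.67 / 0.3119 = 14.97 m/day.
In each layer the seepage velocity is v_i = q/n_i, so the layer transit time is t_i = b_i·n_i / q:
  layer 1 (coarse sand): t_1 = 13.1 × 0.23 / 14.97 = 0.2013 d
  layer 2 (clean gravel): t_2 = 10.4 × 0.28 / 14.97 = 0.1945 d
Total t = Σ t_i = 0.3958 days.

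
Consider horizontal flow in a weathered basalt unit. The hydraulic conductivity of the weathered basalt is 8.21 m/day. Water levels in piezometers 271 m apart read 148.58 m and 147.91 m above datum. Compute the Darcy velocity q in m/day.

Hydraulic gradient i = (148.58 − 147.91) / 271 = 0.67 / 271 = 0.002472.
Specific discharge q = K · i = 8.210 × 0.002472 = 0.02030 m/day.

0.0203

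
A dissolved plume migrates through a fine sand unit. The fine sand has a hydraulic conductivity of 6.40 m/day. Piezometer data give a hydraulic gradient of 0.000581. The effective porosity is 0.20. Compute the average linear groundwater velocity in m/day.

Hydraulic gradient i = 0.000581.
Darcy flux q = K · i = 6.400 × 0.0005810 = 0.003718 m/day.
Seepage velocity v = q / n_e = 0.003718 / 0.20 = 0.01859 m/day.

0.0186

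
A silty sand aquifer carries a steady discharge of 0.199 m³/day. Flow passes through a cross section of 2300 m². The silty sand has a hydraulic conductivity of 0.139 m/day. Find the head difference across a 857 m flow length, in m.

From Q = K·A·i, i = Q / (K·A) = 0.199 / (0.1390 × 2300) = 0.0006225.
Head loss Δh = i · L = 0.0006225 × 857 = 0.5334 m.

0.533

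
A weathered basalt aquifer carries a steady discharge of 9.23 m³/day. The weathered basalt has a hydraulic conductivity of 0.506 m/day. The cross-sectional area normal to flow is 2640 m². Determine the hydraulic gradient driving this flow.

From Q = K·A·i, i = Q / (K·A) = 9.23 / (0.5060 × 2640) = 0.006910.

0.00691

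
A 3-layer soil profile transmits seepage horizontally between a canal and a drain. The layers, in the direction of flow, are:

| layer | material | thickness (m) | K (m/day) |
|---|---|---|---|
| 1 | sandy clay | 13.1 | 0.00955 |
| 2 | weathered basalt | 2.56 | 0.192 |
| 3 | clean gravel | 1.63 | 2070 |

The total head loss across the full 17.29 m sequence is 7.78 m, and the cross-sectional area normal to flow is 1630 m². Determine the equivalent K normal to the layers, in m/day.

Flow is perpendicular to layering, so the layers act in series and the equivalent K is the thickness-weighted harmonic mean.
Total thickness L = 13.1 + 2.56 + 1.63 = 17.29 m.
Σ(b_i/K_i) = 13.1/0.00955 + 2.56/0.192 + 1.63/2070 = 1385 d.
K_eq = L / Σ(b_i/K_i) = 17.29 / 1385 = 0.01248 m/day.

0.0125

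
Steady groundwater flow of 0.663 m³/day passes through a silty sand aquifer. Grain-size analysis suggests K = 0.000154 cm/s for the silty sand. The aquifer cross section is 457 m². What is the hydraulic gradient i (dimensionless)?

Convert K: 0.000154 cm/s × 864 = 0.1331 m/day.
From Q = K·A·i, i = Q / (K·A) = 0.663 / (0.1331 × 457.0) = 0.01090.

0.0109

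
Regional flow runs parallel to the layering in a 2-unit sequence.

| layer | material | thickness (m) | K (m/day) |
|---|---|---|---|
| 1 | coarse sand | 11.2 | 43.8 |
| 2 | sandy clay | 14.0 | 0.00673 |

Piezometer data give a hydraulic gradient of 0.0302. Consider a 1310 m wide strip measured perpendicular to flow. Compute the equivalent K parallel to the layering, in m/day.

19.5

Flow is parallel to layering, so each bed carries its own Darcy discharge and the transmissivities add.
Σ(K_i·b_i) = 43.8×11.2 + 0.00673×14.0 = 490.7 m²/day.
Total thickness b = 25.20 m, so K_eq = Σ(K_i·b_i)/b = 19.47 m/day.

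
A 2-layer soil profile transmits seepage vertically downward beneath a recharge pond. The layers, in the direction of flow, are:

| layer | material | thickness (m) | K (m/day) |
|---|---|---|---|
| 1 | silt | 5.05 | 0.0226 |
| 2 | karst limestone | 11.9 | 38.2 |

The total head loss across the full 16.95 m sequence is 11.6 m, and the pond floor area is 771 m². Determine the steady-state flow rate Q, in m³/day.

Flow is perpendicular to layering, so the layers act in series and the equivalent K is the thickness-weighted harmonic mean.
Total thickness L = 5.05 + 11.9 = 16.95 m.
Σ(b_i/K_i) = 5.05/0.0226 + 11.9/38.2 = 223.8 d.
K_eq = L / Σ(b_i/K_i) = 16.95 / 223.8 = 0.07575 m/day.
Q = K_eq · A · (Δh/L) = 0.07575 × 771 × (11.6/16.95) = 39.97 m³/day.

40.0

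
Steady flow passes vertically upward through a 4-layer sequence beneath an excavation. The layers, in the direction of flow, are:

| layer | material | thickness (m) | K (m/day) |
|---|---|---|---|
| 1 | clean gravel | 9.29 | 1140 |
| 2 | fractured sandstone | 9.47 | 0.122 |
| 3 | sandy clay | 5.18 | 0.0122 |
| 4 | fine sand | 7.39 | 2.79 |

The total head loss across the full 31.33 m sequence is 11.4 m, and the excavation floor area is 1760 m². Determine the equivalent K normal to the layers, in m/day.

Flow is perpendicular to layering, so the layers act in series and the equivalent K is the thickness-weighted harmonic mean.
Total thickness L = 9.29 + 9.47 + 5.18 + 7.39 = 31.33 m.
Σ(b_i/K_i) = 9.29/1140 + 9.47/0.122 + 5.18/0.0122 + 7.39/2.79 = 504.9 d.
K_eq = L / Σ(b_i/K_i) = 31.33 / 504.9 = 0.06206 m/day.

0.0621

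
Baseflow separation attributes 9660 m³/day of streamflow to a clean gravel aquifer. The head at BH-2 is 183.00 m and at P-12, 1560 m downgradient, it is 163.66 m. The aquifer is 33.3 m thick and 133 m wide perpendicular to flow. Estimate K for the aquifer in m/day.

176

Cross-sectional area A = 133 × 33.3 = 4429 m².
Hydraulic gradient i = (183.00 − 163.66) / 1560 = 19.34 / 1560 = 0.01240.
From Q = K·A·i, K = Q / (A·i) = 9660 / (4429 × 0.01240) = 175.9 m/day.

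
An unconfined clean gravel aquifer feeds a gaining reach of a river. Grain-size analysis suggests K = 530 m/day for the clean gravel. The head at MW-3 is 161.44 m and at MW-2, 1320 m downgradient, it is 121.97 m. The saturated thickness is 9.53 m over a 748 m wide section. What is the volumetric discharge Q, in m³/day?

Cross-sectional area A = 748 × 9.53 = 7128 m².
Hydraulic gradient i = (161.44 − 121.97) / 1320 = 39.47 / 1320 = 0.02990.
Darcy's law: Q = K · A · i = 530.0 × 7128 × 0.02990 = 1.130e+05 m³/day.

113000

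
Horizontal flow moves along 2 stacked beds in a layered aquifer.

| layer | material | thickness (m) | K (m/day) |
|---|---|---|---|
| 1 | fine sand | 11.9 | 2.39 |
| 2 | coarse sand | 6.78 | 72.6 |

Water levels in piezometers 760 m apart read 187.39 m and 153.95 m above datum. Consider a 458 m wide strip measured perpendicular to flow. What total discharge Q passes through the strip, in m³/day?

Flow is parallel to layering, so each bed carries its own Darcy discharge and the transmissivities add.
Σ(K_i·b_i) = 2.39×11.9 + 72.6×6.78 = 520.7 m²/day.
Hydraulic gradient i = (187.39 − 153.95) / 760 = 33.44 / 760 = 0.04400.
Q = Σ(K_i·b_i) · W · i = 520.7 × 458 × 0.04400 = 10493 m³/day.

10500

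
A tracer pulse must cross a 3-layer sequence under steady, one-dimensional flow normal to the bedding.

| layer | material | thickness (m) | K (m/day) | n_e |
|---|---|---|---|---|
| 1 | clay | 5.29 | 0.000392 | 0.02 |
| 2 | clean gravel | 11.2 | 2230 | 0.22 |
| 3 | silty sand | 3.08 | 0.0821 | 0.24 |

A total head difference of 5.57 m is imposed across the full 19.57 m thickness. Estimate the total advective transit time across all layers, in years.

With flow normal to the layers, continuity requires the same specific discharge q through every layer.
Σ(b_i/K_i) = 5.29/0.000392 + 11.2/2230 + 3.08/0.0821 = 13532 d.
q = Δh / Σ(b_i/K_i) = 5.57 / 13532 = 0.0004116 m/day.
In each layer the seepage velocity is v_i = q/n_i, so the layer transit time is t_i = b_i·n_i / q:
  layer 1 (clay): t_1 = 5.29 × 0.02 / 0.0004116 = 257.0 d
  layer 2 (clean gravel): t_2 = 11.2 × 0.22 / 0.0004116 = 5986 d
  layer 3 (silty sand): t_3 = 3.08 × 0.24 / 0.0004116 = 1796 d
Total t = Σ t_i = 8039 days = 22.01 years.

22.0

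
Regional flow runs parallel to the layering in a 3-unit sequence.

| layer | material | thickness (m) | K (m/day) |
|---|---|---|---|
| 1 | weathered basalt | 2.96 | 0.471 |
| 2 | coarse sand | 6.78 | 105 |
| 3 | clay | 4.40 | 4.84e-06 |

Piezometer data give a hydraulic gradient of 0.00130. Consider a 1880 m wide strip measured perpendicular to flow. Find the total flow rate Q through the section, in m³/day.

1740

Flow is parallel to layering, so each bed carries its own Darcy discharge and the transmissivities add.
Σ(K_i·b_i) = 0.471×2.96 + 105×6.78 + 4.84e-06×4.40 = 713.3 m²/day.
Hydraulic gradient i = 0.00130.
Q = Σ(K_i·b_i) · W · i = 713.3 × 1880 × 0.001300 = 1743 m³/day.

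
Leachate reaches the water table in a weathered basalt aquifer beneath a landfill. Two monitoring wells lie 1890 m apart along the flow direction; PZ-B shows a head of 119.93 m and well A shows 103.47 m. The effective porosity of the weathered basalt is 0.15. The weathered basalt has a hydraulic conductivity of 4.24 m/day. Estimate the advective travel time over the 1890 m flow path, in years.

Hydraulic gradient i = (119.93 − 103.47) / 1890 = 16.46 / 1890 = 0.008709.
Darcy flux q = K · i = 4.240 × 0.008709 = 0.03693 m/day.
Seepage velocity v = q / n_e = 0.03693 / 0.15 = 0.2462 m/day.
Travel time t = L / v = 1890 / 0.2462 = 7677 days = 21.02 years.

21.0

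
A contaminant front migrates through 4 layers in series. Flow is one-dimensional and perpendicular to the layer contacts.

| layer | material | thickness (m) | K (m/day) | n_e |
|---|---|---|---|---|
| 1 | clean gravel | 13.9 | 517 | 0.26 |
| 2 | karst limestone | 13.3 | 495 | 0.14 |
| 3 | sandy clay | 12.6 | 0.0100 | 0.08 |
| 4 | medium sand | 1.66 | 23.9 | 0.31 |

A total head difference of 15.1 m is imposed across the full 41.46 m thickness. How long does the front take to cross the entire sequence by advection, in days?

584

With flow normal to the layers, continuity requires the same specific discharge q through every layer.
Σ(b_i/K_i) = 13.9/517 + 13.3/495 + 12.6/0.0100 + 1.66/23.9 = 1260 d.
q = Δh / Σ(b_i/K_i) = 15.1 / 1260 = 0.01198 m/day.
In each layer the seepage velocity is v_i = q/n_i, so the layer transit time is t_i = b_i·n_i / q:
  layer 1 (clean gravel): t_1 = 13.9 × 0.26 / 0.01198 = 301.6 d
  layer 2 (karst limestone): t_2 = 13.3 × 0.14 / 0.01198 = 155.4 d
  layer 3 (sandy clay): t_3 = 12.6 × 0.08 / 0.01198 = 84.12 d
  layer 4 (medium sand): t_4 = 1.66 × 0.31 / 0.01198 = 42.94 d
Total t = Σ t_i = 584.0 days.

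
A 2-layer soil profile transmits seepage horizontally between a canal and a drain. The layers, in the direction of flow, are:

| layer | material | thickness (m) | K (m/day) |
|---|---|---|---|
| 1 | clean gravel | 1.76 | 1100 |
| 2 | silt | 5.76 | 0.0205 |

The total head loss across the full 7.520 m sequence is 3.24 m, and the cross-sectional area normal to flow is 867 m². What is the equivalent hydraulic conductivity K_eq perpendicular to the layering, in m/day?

Flow is perpendicular to layering, so the layers act in series and the equivalent K is the thickness-weighted harmonic mean.
Total thickness L = 1.76 + 5.76 = 7.520 m.
Σ(b_i/K_i) = 1.76/1100 + 5.76/0.0205 = 281.0 d.
K_eq = L / Σ(b_i/K_i) = 7.520 / 281.0 = 0.02676 m/day.

0.0268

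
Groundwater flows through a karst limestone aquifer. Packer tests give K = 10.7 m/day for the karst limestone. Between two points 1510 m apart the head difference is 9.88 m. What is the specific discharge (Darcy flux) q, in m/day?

0.0700

Hydraulic gradient i = Δh / L = 9.88 / 1510 = 0.006543.
Specific discharge q = K · i = 10.70 × 0.006543 = 0.07001 m/day.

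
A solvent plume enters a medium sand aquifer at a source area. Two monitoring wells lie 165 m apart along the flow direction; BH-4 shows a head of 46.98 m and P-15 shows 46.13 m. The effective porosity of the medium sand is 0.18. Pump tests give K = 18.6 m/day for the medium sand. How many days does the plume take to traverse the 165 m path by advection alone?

Hydraulic gradient i = (46.98 − 46.13) / 165 = 0.85 / 165 = 0.005152.
Darcy flux q = K · i = 18.60 × 0.005152 = 0.09582 m/day.
Seepage velocity v = q / n_e = 0.09582 / 0.18 = 0.5323 m/day.
Travel time t = L / v = 165 / 0.5323 = 310.0 days.

310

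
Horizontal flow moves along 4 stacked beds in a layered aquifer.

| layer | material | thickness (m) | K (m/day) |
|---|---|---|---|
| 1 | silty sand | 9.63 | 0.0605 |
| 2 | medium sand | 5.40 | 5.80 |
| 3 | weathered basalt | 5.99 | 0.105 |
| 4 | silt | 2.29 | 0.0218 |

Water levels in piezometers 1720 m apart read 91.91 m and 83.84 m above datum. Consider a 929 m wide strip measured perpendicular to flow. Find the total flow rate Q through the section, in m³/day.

Flow is parallel to layering, so each bed carries its own Darcy discharge and the transmissivities add.
Σ(K_i·b_i) = 0.0605×9.63 + 5.80×5.40 + 0.105×5.99 + 0.0218×2.29 = 32.58 m²/day.
Hydraulic gradient i = (91.91 − 83.84) / 1720 = 8.07 / 1720 = 0.004692.
Q = Σ(K_i·b_i) · W · i = 32.58 × 929 × 0.004692 = 142.0 m³/day.

142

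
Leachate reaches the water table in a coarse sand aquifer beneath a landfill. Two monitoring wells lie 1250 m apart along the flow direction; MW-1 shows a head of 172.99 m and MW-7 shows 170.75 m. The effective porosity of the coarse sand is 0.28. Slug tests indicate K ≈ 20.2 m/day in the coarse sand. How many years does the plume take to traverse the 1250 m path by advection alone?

26.5

Hydraulic gradient i = (172.99 − 170.75) / 1250 = 2.24 / 1250 = 0.001792.
Darcy flux q = K · i = 20.20 × 0.001792 = 0.03620 m/day.
Seepage velocity v = q / n_e = 0.03620 / 0.28 = 0.1293 m/day.
Travel time t = L / v = 1250 / 0.1293 = 9669 days = 26.47 years.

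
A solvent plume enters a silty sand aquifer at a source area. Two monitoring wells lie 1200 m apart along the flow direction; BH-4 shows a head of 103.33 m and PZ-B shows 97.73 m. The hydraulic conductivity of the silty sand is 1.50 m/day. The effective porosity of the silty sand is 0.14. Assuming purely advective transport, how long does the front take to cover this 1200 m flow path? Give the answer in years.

65.7

Hydraulic gradient i = (103.33 − 97.73) / 1200 = 5.6 / 1200 = 0.004667.
Darcy flux q = K · i = 1.500 × 0.004667 = 0.007000 m/day.
Seepage velocity v = q / n_e = 0.007000 / 0.14 = 0.05000 m/day.
Travel time t = L / v = 1200 / 0.05000 = 24000 days = 65.71 years.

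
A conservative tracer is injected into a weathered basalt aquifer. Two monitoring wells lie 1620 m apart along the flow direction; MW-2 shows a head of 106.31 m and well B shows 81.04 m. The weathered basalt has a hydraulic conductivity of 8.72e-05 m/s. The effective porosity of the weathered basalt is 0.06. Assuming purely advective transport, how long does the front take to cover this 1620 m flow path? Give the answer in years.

2.26

Convert K: 8.72e-05 m/s × 86400 = 7.534 m/day.
Hydraulic gradient i = (106.31 − 81.04) / 1620 = 25.27 / 1620 = 0.01560.
Darcy flux q = K · i = 7.534 × 0.01560 = 0.1175 m/day.
Seepage velocity v = q / n_e = 0.1175 / 0.06 = 1.959 m/day.
Travel time t = L / v = 1620 / 1.959 = 827.1 days = 2.264 years.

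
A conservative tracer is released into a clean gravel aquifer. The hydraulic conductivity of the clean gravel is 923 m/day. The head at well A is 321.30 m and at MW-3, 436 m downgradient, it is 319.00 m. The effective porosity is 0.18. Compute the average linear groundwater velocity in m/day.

Hydraulic gradient i = (321.30 − 319.00) / 436 = 2.3 / 436 = 0.005275.
Darcy flux q = K · i = 923.0 × 0.005275 = 4.869 m/day.
Seepage velocity v = q / n_e = 4.869 / 0.18 = 27.05 m/day.

27.1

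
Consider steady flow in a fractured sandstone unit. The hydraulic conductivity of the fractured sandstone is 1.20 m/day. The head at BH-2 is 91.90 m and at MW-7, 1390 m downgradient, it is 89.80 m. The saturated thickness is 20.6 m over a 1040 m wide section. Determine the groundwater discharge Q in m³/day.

38.8

Cross-sectional area A = 1040 × 20.6 = 21424 m².
Hydraulic gradient i = (91.90 − 89.80) / 1390 = 2.1 / 1390 = 0.001511.
Darcy's law: Q = K · A · i = 1.200 × 21424 × 0.001511 = 38.84 m³/day.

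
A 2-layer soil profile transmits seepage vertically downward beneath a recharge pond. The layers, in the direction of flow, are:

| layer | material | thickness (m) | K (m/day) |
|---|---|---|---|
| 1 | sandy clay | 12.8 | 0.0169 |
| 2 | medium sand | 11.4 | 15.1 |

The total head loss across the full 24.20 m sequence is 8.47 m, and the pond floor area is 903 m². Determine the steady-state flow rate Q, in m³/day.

Flow is perpendicular to layering, so the layers act in series and the equivalent K is the thickness-weighted harmonic mean.
Total thickness L = 12.8 + 11.4 = 24.20 m.
Σ(b_i/K_i) = 12.8/0.0169 + 11.4/15.1 = 758.2 d.
K_eq = L / Σ(b_i/K_i) = 24.20 / 758.2 = 0.03192 m/day.
Q = K_eq · A · (Δh/L) = 0.03192 × 903 × (8.47/24.20) = 10.09 m³/day.

10.1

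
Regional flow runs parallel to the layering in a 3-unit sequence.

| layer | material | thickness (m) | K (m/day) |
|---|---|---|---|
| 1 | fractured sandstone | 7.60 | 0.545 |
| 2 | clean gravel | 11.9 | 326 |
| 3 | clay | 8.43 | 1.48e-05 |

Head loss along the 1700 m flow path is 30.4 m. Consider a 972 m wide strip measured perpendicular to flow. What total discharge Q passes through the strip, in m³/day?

67500

Flow is parallel to layering, so each bed carries its own Darcy discharge and the transmissivities add.
Σ(K_i·b_i) = 0.545×7.60 + 326×11.9 + 1.48e-05×8.43 = 3884 m²/day.
Hydraulic gradient i = Δh / L = 30.4 / 1700 = 0.01788.
Q = Σ(K_i·b_i) · W · i = 3884 × 972 × 0.01788 = 67502 m³/day.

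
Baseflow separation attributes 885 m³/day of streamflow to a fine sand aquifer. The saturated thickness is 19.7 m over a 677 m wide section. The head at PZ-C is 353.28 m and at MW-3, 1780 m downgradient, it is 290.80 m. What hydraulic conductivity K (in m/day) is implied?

1.89

Cross-sectional area A = 677 × 19.7 = 13337 m².
Hydraulic gradient i = (353.28 − 290.80) / 1780 = 62.48 / 1780 = 0.03510.
From Q = K·A·i, K = Q / (A·i) = 885 / (13337 × 0.03510) = 1.890 m/day.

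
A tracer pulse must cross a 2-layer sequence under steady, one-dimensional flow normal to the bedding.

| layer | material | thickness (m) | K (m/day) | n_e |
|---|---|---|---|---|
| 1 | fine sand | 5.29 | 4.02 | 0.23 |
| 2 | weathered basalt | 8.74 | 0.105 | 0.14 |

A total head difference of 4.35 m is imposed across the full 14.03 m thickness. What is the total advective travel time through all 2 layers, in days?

47.4

With flow normal to the layers, continuity requires the same specific discharge q through every layer.
Σ(b_i/K_i) = 5.29/4.02 + 8.74/0.105 = 84.55 d.
q = Δh / Σ(b_i/K_i) = 4.35 / 84.55 = 0.05145 m/day.
In each layer the seepage velocity is v_i = q/n_i, so the layer transit time is t_i = b_i·n_i / q:
  layer 1 (fine sand): t_1 = 5.29 × 0.23 / 0.05145 = 23.65 d
  layer 2 (weathered basalt): t_2 = 8.74 × 0.14 / 0.05145 = 23.78 d
Total t = Σ t_i = 47.43 days.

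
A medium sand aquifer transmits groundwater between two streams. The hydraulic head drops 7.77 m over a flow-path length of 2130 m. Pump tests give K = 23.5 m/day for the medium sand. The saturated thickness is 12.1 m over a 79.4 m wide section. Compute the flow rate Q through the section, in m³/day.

Cross-sectional area A = 79.4 × 12.1 = 960.7 m².
Hydraulic gradient i = Δh / L = 7.77 / 2130 = 0.003648.
Darcy's law: Q = K · A · i = 23.50 × 960.7 × 0.003648 = 82.36 m³/day.

82.4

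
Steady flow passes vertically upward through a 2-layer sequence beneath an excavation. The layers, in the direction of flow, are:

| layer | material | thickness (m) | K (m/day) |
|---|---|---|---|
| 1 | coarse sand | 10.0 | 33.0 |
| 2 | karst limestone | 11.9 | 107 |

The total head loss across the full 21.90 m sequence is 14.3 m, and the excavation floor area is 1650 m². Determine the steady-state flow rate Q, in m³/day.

57000

Flow is perpendicular to layering, so the layers act in series and the equivalent K is the thickness-weighted harmonic mean.
Total thickness L = 10.0 + 11.9 = 21.90 m.
Σ(b_i/K_i) = 10.0/33.0 + 11.9/107 = 0.4142 d.
K_eq = L / Σ(b_i/K_i) = 21.90 / 0.4142 = 52.87 m/day.
Q = K_eq · A · (Δh/L) = 52.87 × 1650 × (14.3/21.90) = 56959 m³/day.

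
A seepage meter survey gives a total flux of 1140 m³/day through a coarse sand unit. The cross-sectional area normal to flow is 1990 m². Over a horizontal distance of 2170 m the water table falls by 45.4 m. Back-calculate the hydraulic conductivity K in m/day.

Hydraulic gradient i = Δh / L = 45.4 / 2170 = 0.02092.
From Q = K·A·i, K = Q / (A·i) = 1140 / (1990 × 0.02092) = 27.38 m/day.

27.4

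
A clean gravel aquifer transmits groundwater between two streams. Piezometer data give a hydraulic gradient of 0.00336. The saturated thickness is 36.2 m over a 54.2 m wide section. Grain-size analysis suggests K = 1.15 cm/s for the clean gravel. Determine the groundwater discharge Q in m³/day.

Convert K: 1.15 cm/s × 864 = 993.6 m/day.
Cross-sectional area A = 54.2 × 36.2 = 1962 m².
Hydraulic gradient i = 0.00336.
Darcy's law: Q = K · A · i = 993.6 × 1962 × 0.003360 = 6550 m³/day.

6550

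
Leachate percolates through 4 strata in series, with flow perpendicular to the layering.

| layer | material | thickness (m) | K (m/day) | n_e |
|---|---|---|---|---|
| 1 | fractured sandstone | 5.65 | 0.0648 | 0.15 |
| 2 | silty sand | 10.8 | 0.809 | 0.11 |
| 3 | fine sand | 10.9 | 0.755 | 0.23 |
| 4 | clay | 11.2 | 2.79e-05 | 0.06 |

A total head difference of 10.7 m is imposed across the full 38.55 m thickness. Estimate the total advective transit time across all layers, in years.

536

With flow normal to the layers, continuity requires the same specific discharge q through every layer.
Σ(b_i/K_i) = 5.65/0.0648 + 10.8/0.809 + 10.9/0.755 + 11.2/2.79e-05 = 4.015e+05 d.
q = Δh / Σ(b_i/K_i) = 10.7 / 4.015e+05 = 2.665e-05 m/day.
In each layer the seepage velocity is v_i = q/n_i, so the layer transit time is t_i = b_i·n_i / q:
  layer 1 (fractured sandstone): t_1 = 5.65 × 0.15 / 2.665e-05 = 31805 d
  layer 2 (silty sand): t_2 = 10.8 × 0.11 / 2.665e-05 = 44583 d
  layer 3 (fine sand): t_3 = 10.9 × 0.23 / 2.665e-05 = 94082 d
  layer 4 (clay): t_4 = 11.2 × 0.06 / 2.665e-05 = 25219 d
Total t = Σ t_i = 1.957e+05 days = 535.8 years.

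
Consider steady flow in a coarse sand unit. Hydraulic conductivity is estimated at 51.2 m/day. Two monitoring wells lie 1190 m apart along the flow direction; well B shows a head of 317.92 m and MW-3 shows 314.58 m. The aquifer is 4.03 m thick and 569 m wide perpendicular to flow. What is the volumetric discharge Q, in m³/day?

Cross-sectional area A = 569 × 4.03 = 2293 m².
Hydraulic gradient i = (317.92 − 314.58) / 1190 = 3.34 / 1190 = 0.002807.
Darcy's law: Q = K · A · i = 51.20 × 2293 × 0.002807 = 329.5 m³/day.

330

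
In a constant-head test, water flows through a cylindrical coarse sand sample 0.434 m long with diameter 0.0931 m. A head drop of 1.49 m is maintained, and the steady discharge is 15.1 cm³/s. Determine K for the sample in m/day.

55.8

Cross-sectional area A = π·(d/2)² = π × (0.0931/2)² = 0.006808 m².
Convert discharge: 15.1 cm³/s = 1.510e-05 m³/s.
Darcy's law rearranged: K = Q·L / (A·Δh) = 1.510e-05 × 0.434 / (0.006808 × 1.49) = 0.0006461 m/s = 55.82 m/day.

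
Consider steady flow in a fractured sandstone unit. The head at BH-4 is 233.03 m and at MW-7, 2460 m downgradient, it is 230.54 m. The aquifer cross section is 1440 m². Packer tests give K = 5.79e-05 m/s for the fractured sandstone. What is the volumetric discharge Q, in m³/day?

7.29

Convert K: 5.79e-05 m/s × 86400 = 5.003 m/day.
Hydraulic gradient i = (233.03 − 230.54) / 2460 = 2.49 / 2460 = 0.001012.
Darcy's law: Q = K · A · i = 5.003 × 1440 × 0.001012 = 7.292 m³/day.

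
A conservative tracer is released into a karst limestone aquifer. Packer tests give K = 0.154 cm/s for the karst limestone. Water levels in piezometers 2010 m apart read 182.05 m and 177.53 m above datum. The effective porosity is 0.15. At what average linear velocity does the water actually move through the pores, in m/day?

1.99

Convert K: 0.154 cm/s × 864 = 133.1 m/day.
Hydraulic gradient i = (182.05 − 177.53) / 2010 = 4.52 / 2010 = 0.002249.
Darcy flux q = K · i = 133.1 × 0.002249 = 0.2992 m/day.
Seepage velocity v = q / n_e = 0.2992 / 0.15 = 1.995 m/day.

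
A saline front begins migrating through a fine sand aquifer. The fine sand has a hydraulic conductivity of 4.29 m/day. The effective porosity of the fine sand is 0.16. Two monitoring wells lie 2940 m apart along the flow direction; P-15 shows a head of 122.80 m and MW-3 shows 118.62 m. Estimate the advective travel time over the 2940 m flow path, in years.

211

Hydraulic gradient i = (122.80 − 118.62) / 2940 = 4.18 / 2940 = 0.001422.
Darcy flux q = K · i = 4.290 × 0.001422 = 0.006099 m/day.
Seepage velocity v = q / n_e = 0.006099 / 0.16 = 0.03812 m/day.
Travel time t = L / v = 2940 / 0.03812 = 77122 days = 211.1 years.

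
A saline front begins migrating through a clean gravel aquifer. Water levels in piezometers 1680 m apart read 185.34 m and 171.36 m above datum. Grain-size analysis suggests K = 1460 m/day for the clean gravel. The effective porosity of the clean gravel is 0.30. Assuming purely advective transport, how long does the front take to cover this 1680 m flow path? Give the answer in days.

Hydraulic gradient i = (185.34 − 171.36) / 1680 = 13.98 / 1680 = 0.008321.
Darcy flux q = K · i = 1460 × 0.008321 = 12.15 m/day.
Seepage velocity v = q / n_e = 12.15 / 0.30 = 40.50 m/day.
Travel time t = L / v = 1680 / 40.50 = 41.48 days.

41.5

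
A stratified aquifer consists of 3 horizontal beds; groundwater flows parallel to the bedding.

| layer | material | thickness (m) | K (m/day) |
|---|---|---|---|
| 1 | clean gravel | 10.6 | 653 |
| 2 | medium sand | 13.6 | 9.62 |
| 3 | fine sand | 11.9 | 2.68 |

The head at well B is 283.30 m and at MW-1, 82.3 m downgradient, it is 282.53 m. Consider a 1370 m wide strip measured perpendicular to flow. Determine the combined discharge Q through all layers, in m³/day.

90800

Flow is parallel to layering, so each bed carries its own Darcy discharge and the transmissivities add.
Σ(K_i·b_i) = 653×10.6 + 9.62×13.6 + 2.68×11.9 = 7085 m²/day.
Hydraulic gradient i = (283.30 − 282.53) / 82.3 = 0.77 / 82.3 = 0.009356.
Q = Σ(K_i·b_i) · W · i = 7085 × 1370 × 0.009356 = 90808 m³/day.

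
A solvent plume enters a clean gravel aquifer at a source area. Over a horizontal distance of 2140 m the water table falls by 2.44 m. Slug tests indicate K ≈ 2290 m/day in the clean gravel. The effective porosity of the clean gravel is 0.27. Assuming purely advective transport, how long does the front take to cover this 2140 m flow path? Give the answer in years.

Hydraulic gradient i = Δh / L = 2.44 / 2140 = 0.001140.
Darcy flux q = K · i = 2290 × 0.001140 = 2.611 m/day.
Seepage velocity v = q / n_e = 2.611 / 0.27 = 9.670 m/day.
Travel time t = L / v = 2140 / 9.670 = 221.3 days = 0.6059 years.

0.606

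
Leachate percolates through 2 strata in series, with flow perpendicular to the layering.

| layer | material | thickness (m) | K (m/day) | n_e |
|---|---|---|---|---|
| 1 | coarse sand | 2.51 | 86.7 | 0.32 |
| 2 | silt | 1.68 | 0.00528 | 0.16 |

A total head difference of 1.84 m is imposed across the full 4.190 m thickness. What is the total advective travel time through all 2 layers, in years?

0.508

With flow normal to the layers, continuity requires the same specific discharge q through every layer.
Σ(b_i/K_i) = 2.51/86.7 + 1.68/0.00528 = 318.2 d.
q = Δh / Σ(b_i/K_i) = 1.84 / 318.2 = 0.005782 m/day.
In each layer the seepage velocity is v_i = q/n_i, so the layer transit time is t_i = b_i·n_i / q:
  layer 1 (coarse sand): t_1 = 2.51 × 0.32 / 0.005782 = 138.9 d
  layer 2 (silt): t_2 = 1.68 × 0.16 / 0.005782 = 46.49 d
Total t = Σ t_i = 185.4 days = 0.5076 years.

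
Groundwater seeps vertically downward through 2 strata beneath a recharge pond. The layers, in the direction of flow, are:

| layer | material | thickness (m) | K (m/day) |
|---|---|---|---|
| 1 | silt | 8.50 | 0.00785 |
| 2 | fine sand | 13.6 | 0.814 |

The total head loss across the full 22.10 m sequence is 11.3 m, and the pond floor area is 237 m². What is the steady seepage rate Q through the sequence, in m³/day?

2.44

Flow is perpendicular to layering, so the layers act in series and the equivalent K is the thickness-weighted harmonic mean.
Total thickness L = 8.50 + 13.6 = 22.10 m.
Σ(b_i/K_i) = 8.50/0.00785 + 13.6/0.814 = 1100 d.
K_eq = L / Σ(b_i/K_i) = 22.10 / 1100 = 0.02010 m/day.
Q = K_eq · A · (Δh/L) = 0.02010 × 237 × (11.3/22.10) = 2.436 m³/day.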